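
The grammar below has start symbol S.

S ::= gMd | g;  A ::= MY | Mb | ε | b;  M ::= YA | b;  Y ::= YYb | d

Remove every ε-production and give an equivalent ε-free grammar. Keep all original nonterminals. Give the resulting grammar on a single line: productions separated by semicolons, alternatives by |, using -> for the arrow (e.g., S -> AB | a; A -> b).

Nullable set: {A}.
Drop A -> ε.
M -> YA: A nullable, giving Y | YA.
Unchanged (no nullable symbols): S -> g; S -> gMd; A -> MY; A -> Mb; A -> b; M -> b; Y -> YYb; Y -> d.

S -> g | gMd; A -> b | MY | Mb; M -> Y | b | YA; Y -> d | YYb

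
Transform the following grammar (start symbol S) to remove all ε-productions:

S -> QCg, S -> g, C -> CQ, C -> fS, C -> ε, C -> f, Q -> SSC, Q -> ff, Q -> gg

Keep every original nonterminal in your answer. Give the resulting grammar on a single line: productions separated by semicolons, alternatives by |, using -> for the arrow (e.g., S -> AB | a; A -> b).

S -> g | Qg | QCg; C -> Q | f | CQ | fS; Q -> SS | ff | gg | SSC

Nullable set: {C}.
S -> QCg: C nullable, giving QCg | Qg.
Drop C -> ε.
C -> CQ: C nullable, giving CQ | Q.
Q -> SSC: C nullable, giving SS | SSC.
Unchanged (no nullable symbols): S -> g; C -> f; C -> fS; Q -> ff; Q -> gg.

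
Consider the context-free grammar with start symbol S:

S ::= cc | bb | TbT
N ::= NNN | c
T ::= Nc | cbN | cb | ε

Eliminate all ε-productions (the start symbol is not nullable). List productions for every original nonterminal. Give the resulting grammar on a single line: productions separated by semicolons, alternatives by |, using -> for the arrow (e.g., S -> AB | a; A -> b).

S -> b | Tb | bT | bb | cc | TbT; N -> c | NNN; T -> Nc | cb | cbN

Nullable set: {T}.
S -> TbT: T, T nullable, giving Tb | TbT | b | bT.
Drop T -> ε.
Unchanged (no nullable symbols): S -> bb; S -> cc; N -> NNN; N -> c; T -> Nc; T -> cb; T -> cbN.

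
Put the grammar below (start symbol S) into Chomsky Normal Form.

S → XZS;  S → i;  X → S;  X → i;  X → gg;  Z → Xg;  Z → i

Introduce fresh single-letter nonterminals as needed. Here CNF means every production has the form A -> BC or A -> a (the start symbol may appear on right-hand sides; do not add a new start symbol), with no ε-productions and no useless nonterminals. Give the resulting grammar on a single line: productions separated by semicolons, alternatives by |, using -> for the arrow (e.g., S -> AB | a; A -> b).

S -> i | XB; A -> g; B -> ZS; C -> ZS; X -> i | AA | XC; Z -> i | XA

No ε-productions.
After unit-elimination: S -> i | XZS; X -> i | gg | XZS; Z -> i | Xg.
TERM: introduce A -> g and substitute in every rule of length ≥2.
BIN: S -> XZS becomes S -> XB, B -> ZS; X -> XZS becomes X -> XC, C -> ZS.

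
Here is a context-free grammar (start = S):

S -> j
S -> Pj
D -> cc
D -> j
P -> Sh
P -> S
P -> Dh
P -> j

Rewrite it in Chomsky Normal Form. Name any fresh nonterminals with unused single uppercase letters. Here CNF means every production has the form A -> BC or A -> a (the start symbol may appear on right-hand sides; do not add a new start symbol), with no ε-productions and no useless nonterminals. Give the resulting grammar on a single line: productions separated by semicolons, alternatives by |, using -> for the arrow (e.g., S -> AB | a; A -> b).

S -> j | PC; A -> c; B -> h; C -> j; D -> j | AA; P -> j | DB | PC | SB

No ε-productions.
After unit-elimination: S -> j | Pj; D -> j | cc; P -> j | Dh | Pj | Sh.
TERM: introduce A -> c, B -> h, C -> j and substitute in every rule of length ≥2.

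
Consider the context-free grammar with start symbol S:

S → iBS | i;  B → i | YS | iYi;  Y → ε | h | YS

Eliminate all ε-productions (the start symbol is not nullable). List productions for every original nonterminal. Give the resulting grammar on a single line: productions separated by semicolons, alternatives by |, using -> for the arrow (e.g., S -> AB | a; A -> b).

Nullable set: {Y}.
B -> YS: Y nullable, giving S | YS.
B -> iYi: Y nullable, giving iYi | ii.
Drop Y -> ε.
Y -> YS: Y nullable, giving S | YS.
Unchanged (no nullable symbols): S -> i; S -> iBS; B -> i; Y -> h.

S -> i | iBS; B -> S | i | YS | ii | iYi; Y -> S | h | YS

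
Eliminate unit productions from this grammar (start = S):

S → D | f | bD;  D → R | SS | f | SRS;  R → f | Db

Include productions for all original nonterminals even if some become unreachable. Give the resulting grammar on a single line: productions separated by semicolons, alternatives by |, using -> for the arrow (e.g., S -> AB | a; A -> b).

S -> f | Db | SS | bD | SRS; D -> f | Db | SS | SRS; R -> f | Db

Unit productions: D->R, S->D.
Unit pairs (A ⇒* B via units): (D,R), (S,D), (S,R).
S: inherits non-unit rules of {D, R, S} → Db | SRS | SS | bD | f.
D: inherits non-unit rules of {D, R} → Db | SRS | SS | f.
R: inherits non-unit rules of {R} → Db | f.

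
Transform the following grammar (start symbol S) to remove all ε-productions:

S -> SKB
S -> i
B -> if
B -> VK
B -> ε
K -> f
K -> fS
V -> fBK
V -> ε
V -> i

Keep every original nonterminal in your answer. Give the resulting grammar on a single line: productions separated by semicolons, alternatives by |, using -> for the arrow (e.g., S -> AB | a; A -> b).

S -> i | SK | SKB; B -> K | VK | if; K -> f | fS; V -> i | fK | fBK

Nullable set: {B, V}.
S -> SKB: B nullable, giving SK | SKB.
Drop B -> ε.
B -> VK: V nullable, giving K | VK.
Drop V -> ε.
V -> fBK: B nullable, giving fBK | fK.
Unchanged (no nullable symbols): S -> i; B -> if; K -> f; K -> fS; V -> i.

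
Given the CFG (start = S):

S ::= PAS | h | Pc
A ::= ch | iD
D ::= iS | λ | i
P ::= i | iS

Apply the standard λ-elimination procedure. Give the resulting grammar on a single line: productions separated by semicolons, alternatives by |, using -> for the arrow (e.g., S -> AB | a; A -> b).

S -> h | Pc | PAS; A -> i | ch | iD; D -> i | iS; P -> i | iS

Nullable set: {D}.
A -> iD: D nullable, giving i | iD.
Drop D -> λ.
Unchanged (no nullable symbols): S -> PAS; S -> Pc; S -> h; A -> ch; D -> i; D -> iS; P -> i; P -> iS.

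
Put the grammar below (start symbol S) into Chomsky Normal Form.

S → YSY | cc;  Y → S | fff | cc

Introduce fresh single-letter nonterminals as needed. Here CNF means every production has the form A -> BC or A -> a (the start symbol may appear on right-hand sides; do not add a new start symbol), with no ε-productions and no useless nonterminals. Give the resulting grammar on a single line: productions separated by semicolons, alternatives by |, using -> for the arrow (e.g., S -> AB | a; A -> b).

No ε-productions.
After unit-elimination: S -> cc | YSY; Y -> cc | YSY | fff.
TERM: introduce A -> c, B -> f and substitute in every rule of length ≥2.
BIN: S -> YSY becomes S -> YC, C -> SY; Y -> BBB becomes Y -> BD, D -> BB; Y -> YSY becomes Y -> YE, E -> SY.

S -> AA | YC; A -> c; B -> f; C -> SY; D -> BB; E -> SY; Y -> AA | BD | YE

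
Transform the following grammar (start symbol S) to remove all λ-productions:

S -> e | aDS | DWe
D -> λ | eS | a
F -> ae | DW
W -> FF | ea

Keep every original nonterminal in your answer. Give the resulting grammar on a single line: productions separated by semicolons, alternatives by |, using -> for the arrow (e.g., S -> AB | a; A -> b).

Nullable set: {D}.
S -> DWe: D nullable, giving DWe | We.
S -> aDS: D nullable, giving aDS | aS.
Drop D -> λ.
F -> DW: D nullable, giving DW | W.
Unchanged (no nullable symbols): S -> e; D -> a; D -> eS; F -> ae; W -> FF; W -> ea.

S -> e | We | aS | DWe | aDS; D -> a | eS; F -> W | DW | ae; W -> FF | ea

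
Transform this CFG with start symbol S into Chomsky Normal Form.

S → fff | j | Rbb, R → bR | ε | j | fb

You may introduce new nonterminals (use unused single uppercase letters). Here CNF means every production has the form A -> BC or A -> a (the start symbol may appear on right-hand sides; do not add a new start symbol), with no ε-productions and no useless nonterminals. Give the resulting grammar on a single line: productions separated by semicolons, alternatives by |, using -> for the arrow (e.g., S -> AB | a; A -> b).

S -> j | AA | BC | RD; A -> b; B -> f; C -> BB; D -> AA; R -> b | j | AR | BA

Nullable: {R}; after ε-elimination: S -> j | bb | Rbb | fff; R -> b | j | bR | fb.
No unit productions to eliminate.
TERM: introduce A -> b, B -> f and substitute in every rule of length ≥2.
BIN: S -> BBB becomes S -> BC, C -> BB; S -> RAA becomes S -> RD, D -> AA.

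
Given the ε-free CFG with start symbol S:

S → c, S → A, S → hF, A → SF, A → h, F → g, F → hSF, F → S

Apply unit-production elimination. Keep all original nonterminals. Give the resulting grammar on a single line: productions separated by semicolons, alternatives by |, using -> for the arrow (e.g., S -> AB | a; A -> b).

Unit productions: F->S, S->A.
Unit pairs (A ⇒* B via units): (F,A), (F,S), (S,A).
S: inherits non-unit rules of {A, S} → SF | c | h | hF.
A: inherits non-unit rules of {A} → SF | h.
F: inherits non-unit rules of {A, F, S} → SF | c | g | h | hF | hSF.

S -> c | h | SF | hF; A -> h | SF; F -> c | g | h | SF | hF | hSF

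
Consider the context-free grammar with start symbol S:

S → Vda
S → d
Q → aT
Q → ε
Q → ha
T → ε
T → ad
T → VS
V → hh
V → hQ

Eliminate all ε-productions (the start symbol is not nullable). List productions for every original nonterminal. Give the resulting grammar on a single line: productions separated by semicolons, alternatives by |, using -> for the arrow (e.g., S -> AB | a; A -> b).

S -> d | Vda; Q -> a | aT | ha; T -> VS | ad; V -> h | hQ | hh

Nullable set: {Q, T}.
Drop Q -> ε.
Q -> aT: T nullable, giving a | aT.
Drop T -> ε.
V -> hQ: Q nullable, giving h | hQ.
Unchanged (no nullable symbols): S -> Vda; S -> d; Q -> ha; T -> VS; T -> ad; V -> hh.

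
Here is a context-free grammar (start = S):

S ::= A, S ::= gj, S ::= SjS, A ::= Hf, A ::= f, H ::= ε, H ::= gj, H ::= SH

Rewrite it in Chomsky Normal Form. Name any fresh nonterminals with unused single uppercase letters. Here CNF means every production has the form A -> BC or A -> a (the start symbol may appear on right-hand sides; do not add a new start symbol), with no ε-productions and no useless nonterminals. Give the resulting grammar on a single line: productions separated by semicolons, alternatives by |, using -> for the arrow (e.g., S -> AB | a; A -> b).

Nullable: {H}; after ε-elimination: S -> A | gj | SjS; A -> f | Hf; H -> S | SH | gj.
After unit-elimination: S -> f | Hf | gj | SjS; A -> f | Hf; H -> f | Hf | SH | gj | SjS.
TERM: introduce B -> f, D -> g, C -> j and substitute in every rule of length ≥2.
BIN: H -> SCS becomes H -> SE, E -> CS; S -> SCS becomes S -> SF, F -> CS.
Drop unreachable/unproductive: A.

S -> f | DC | HB | SF; B -> f; C -> j; D -> g; E -> CS; F -> CS; H -> f | DC | HB | SE | SH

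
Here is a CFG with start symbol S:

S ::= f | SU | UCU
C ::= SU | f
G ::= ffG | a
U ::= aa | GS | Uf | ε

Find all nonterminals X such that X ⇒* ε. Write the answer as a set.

Directly nullable (have an ε-rule): {U}.
Not nullable: C, G, S — each has a terminal in every rule's right-hand side or depends on a non-nullable symbol.

{U}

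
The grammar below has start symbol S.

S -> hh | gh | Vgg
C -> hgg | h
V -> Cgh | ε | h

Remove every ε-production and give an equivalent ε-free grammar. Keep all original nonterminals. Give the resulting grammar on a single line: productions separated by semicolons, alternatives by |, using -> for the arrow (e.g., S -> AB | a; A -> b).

Nullable set: {V}.
S -> Vgg: V nullable, giving Vgg | gg.
Drop V -> ε.
Unchanged (no nullable symbols): S -> gh; S -> hh; C -> h; C -> hgg; V -> Cgh; V -> h.

S -> gg | gh | hh | Vgg; C -> h | hgg; V -> h | Cgh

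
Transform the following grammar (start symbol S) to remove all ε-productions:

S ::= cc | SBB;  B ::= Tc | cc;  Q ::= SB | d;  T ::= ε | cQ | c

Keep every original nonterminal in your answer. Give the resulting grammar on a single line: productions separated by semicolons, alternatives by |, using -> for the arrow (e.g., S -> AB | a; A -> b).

Nullable set: {T}.
B -> Tc: T nullable, giving Tc | c.
Drop T -> ε.
Unchanged (no nullable symbols): S -> SBB; S -> cc; B -> cc; Q -> SB; Q -> d; T -> c; T -> cQ.

S -> cc | SBB; B -> c | Tc | cc; Q -> d | SB; T -> c | cQ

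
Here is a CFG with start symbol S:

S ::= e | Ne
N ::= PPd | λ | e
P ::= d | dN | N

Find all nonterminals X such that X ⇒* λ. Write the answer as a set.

{N, P}

Directly nullable (have an ε-rule): {N}.
P is nullable via P -> N (every symbol on the right is already known nullable).
Not nullable: S — each has a terminal in every rule's right-hand side or depends on a non-nullable symbol.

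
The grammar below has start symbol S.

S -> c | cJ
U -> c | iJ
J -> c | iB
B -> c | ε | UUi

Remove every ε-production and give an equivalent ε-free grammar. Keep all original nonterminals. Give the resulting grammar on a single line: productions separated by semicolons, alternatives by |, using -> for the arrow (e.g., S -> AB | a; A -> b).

S -> c | cJ; B -> c | UUi; J -> c | i | iB; U -> c | iJ

Nullable set: {B}.
Drop B -> ε.
J -> iB: B nullable, giving i | iB.
Unchanged (no nullable symbols): S -> c; S -> cJ; B -> UUi; B -> c; J -> c; U -> c; U -> iJ.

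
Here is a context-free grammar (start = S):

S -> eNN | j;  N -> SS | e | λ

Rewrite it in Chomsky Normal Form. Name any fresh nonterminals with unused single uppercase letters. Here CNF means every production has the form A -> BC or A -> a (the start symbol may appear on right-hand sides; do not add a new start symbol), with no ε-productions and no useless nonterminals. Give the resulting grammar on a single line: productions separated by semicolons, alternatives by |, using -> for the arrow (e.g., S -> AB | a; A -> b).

S -> e | j | AB | AN; A -> e; B -> NN; N -> e | SS

Nullable: {N}; after ε-elimination: S -> e | j | eN | eNN; N -> e | SS.
No unit productions to eliminate.
TERM: introduce A -> e and substitute in every rule of length ≥2.
BIN: S -> ANN becomes S -> AB, B -> NN.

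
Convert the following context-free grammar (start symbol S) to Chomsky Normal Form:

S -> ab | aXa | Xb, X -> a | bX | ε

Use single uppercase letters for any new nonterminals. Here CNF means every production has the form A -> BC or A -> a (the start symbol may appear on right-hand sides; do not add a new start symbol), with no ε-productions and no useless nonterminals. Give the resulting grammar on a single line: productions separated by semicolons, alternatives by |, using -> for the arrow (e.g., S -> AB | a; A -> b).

Nullable: {X}; after ε-elimination: S -> b | Xb | aa | ab | aXa; X -> a | b | bX.
No unit productions to eliminate.
TERM: introduce B -> a, A -> b and substitute in every rule of length ≥2.
BIN: S -> BXB becomes S -> BC, C -> XB.

S -> b | BA | BB | BC | XA; A -> b; B -> a; C -> XB; X -> a | b | AX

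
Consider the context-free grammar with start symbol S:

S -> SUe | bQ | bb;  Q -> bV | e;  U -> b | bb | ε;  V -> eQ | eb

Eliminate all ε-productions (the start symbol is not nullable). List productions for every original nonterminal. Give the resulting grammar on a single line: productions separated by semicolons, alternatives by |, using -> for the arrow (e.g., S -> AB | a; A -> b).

Nullable set: {U}.
S -> SUe: U nullable, giving SUe | Se.
Drop U -> ε.
Unchanged (no nullable symbols): S -> bQ; S -> bb; Q -> bV; Q -> e; U -> b; U -> bb; V -> eQ; V -> eb.

S -> Se | bQ | bb | SUe; Q -> e | bV; U -> b | bb; V -> eQ | eb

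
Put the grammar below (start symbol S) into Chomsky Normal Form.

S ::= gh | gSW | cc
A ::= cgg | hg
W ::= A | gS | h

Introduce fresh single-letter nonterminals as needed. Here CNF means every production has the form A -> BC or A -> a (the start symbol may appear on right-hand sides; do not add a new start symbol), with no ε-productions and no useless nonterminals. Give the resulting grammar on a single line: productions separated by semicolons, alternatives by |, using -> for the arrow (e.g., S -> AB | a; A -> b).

S -> BB | CD | CF; B -> c; C -> g; D -> h; F -> SW; G -> CC; W -> h | BG | CS | DC

No ε-productions.
After unit-elimination: S -> cc | gh | gSW; A -> hg | cgg; W -> h | gS | hg | cgg.
TERM: introduce B -> c, C -> g, D -> h and substitute in every rule of length ≥2.
BIN: A -> BCC becomes A -> BE, E -> CC; S -> CSW becomes S -> CF, F -> SW; W -> BCC becomes W -> BG, G -> CC.
Drop unreachable/unproductive: A.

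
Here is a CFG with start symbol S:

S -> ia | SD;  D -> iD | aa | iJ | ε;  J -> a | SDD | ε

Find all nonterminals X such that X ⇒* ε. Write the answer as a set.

Directly nullable (have an ε-rule): {D, J}.
Not nullable: S — each has a terminal in every rule's right-hand side or depends on a non-nullable symbol.

{D, J}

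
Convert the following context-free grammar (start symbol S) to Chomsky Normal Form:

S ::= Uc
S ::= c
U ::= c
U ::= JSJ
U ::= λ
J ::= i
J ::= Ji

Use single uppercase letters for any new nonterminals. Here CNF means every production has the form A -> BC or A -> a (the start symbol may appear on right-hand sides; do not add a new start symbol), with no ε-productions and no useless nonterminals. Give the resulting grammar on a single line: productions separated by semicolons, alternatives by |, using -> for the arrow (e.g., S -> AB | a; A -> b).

S -> c | UB; A -> i; B -> c; C -> SJ; J -> i | JA; U -> c | JC

Nullable: {U}; after ε-elimination: S -> c | Uc; J -> i | Ji; U -> c | JSJ.
No unit productions to eliminate.
TERM: introduce B -> c, A -> i and substitute in every rule of length ≥2.
BIN: U -> JSJ becomes U -> JC, C -> SJ.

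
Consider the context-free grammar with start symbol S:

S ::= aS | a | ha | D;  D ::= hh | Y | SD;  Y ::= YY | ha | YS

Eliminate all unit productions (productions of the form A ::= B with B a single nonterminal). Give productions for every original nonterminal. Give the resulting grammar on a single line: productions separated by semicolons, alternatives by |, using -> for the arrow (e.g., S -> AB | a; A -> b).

Unit productions: D->Y, S->D.
Unit pairs (A ⇒* B via units): (D,Y), (S,D), (S,Y).
S: inherits non-unit rules of {D, S, Y} → SD | YS | YY | a | aS | ha | hh.
D: inherits non-unit rules of {D, Y} → SD | YS | YY | ha | hh.
Y: inherits non-unit rules of {Y} → YS | YY | ha.

S -> a | SD | YS | YY | aS | ha | hh; D -> SD | YS | YY | ha | hh; Y -> YS | YY | ha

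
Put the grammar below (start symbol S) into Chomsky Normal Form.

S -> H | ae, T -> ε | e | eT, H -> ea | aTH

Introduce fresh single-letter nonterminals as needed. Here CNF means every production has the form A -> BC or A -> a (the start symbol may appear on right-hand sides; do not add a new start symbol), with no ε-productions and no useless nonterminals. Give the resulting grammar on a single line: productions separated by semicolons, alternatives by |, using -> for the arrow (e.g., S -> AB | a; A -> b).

Nullable: {T}; after ε-elimination: S -> H | ae; H -> aH | ea | aTH; T -> e | eT.
After unit-elimination: S -> aH | ae | ea | aTH; H -> aH | ea | aTH; T -> e | eT.
TERM: introduce A -> a, B -> e and substitute in every rule of length ≥2.
BIN: H -> ATH becomes H -> AC, C -> TH; S -> ATH becomes S -> AD, D -> TH.

S -> AB | AD | AH | BA; A -> a; B -> e; C -> TH; D -> TH; H -> AC | AH | BA; T -> e | BT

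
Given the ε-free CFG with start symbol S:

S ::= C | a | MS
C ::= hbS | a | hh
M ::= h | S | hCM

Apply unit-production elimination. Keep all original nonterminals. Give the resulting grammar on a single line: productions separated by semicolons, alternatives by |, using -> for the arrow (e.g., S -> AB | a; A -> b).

Unit productions: M->S, S->C.
Unit pairs (A ⇒* B via units): (M,C), (M,S), (S,C).
S: inherits non-unit rules of {C, S} → MS | a | hbS | hh.
C: inherits non-unit rules of {C} → a | hbS | hh.
M: inherits non-unit rules of {C, M, S} → MS | a | h | hCM | hbS | hh.

S -> a | MS | hh | hbS; C -> a | hh | hbS; M -> a | h | MS | hh | hCM | hbS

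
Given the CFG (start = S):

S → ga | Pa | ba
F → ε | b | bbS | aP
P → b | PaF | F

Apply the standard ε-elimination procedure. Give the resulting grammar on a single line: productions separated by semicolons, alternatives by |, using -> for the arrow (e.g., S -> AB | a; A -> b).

Nullable set: {F, P}.
S -> Pa: P nullable, giving Pa | a.
Drop F -> ε.
F -> aP: P nullable, giving a | aP.
P -> F: F nullable, giving F.
P -> PaF: P, F nullable, giving Pa | PaF | a | aF.
Unchanged (no nullable symbols): S -> ba; S -> ga; F -> b; F -> bbS; P -> b.

S -> a | Pa | ba | ga; F -> a | b | aP | bbS; P -> F | a | b | Pa | aF | PaF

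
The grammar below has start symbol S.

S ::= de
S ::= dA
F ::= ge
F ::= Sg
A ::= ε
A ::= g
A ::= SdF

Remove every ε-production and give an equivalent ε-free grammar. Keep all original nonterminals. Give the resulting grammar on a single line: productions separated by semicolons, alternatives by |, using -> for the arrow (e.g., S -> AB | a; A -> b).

S -> d | dA | de; A -> g | SdF; F -> Sg | ge

Nullable set: {A}.
S -> dA: A nullable, giving d | dA.
Drop A -> ε.
Unchanged (no nullable symbols): S -> de; A -> SdF; A -> g; F -> Sg; F -> ge.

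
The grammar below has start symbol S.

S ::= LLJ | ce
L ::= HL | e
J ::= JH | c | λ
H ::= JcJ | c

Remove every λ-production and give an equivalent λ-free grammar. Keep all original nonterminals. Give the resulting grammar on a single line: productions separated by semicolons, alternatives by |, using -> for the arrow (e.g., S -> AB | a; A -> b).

S -> LL | ce | LLJ; H -> c | Jc | cJ | JcJ; J -> H | c | JH; L -> e | HL

Nullable set: {J}.
S -> LLJ: J nullable, giving LL | LLJ.
H -> JcJ: J, J nullable, giving Jc | JcJ | c | cJ.
Drop J -> λ.
J -> JH: J nullable, giving H | JH.
Unchanged (no nullable symbols): S -> ce; H -> c; J -> c; L -> HL; L -> e.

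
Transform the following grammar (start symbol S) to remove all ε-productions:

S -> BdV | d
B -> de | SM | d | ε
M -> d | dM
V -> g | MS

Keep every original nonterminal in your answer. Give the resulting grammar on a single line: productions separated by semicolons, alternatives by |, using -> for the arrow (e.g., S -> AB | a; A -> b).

Nullable set: {B}.
S -> BdV: B nullable, giving BdV | dV.
Drop B -> ε.
Unchanged (no nullable symbols): S -> d; B -> SM; B -> d; B -> de; M -> d; M -> dM; V -> MS; V -> g.

S -> d | dV | BdV; B -> d | SM | de; M -> d | dM; V -> g | MS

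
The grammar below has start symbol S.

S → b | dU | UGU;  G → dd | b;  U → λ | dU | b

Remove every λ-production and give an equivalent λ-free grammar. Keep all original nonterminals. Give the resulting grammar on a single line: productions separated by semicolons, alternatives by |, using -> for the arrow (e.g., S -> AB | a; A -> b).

Nullable set: {U}.
S -> UGU: U, U nullable, giving G | GU | UG | UGU.
S -> dU: U nullable, giving d | dU.
Drop U -> λ.
U -> dU: U nullable, giving d | dU.
Unchanged (no nullable symbols): S -> b; G -> b; G -> dd; U -> b.

S -> G | b | d | GU | UG | dU | UGU; G -> b | dd; U -> b | d | dU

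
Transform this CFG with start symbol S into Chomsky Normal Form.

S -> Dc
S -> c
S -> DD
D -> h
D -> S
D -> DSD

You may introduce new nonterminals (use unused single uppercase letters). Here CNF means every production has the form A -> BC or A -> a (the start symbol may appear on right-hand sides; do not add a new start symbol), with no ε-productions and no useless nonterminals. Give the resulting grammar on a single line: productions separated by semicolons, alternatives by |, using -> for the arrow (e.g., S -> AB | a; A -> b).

No ε-productions.
After unit-elimination: S -> c | DD | Dc; D -> c | h | DD | Dc | DSD.
TERM: introduce A -> c and substitute in every rule of length ≥2.
BIN: D -> DSD becomes D -> DB, B -> SD.

S -> c | DA | DD; A -> c; B -> SD; D -> c | h | DA | DB | DD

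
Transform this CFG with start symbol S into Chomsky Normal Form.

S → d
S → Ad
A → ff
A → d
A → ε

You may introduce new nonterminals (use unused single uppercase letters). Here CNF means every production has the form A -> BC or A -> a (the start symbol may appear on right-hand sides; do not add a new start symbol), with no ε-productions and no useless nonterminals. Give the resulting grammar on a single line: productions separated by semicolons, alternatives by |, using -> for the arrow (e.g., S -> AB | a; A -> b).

S -> d | AC; A -> d | BB; B -> f; C -> d

Nullable: {A}; after ε-elimination: S -> d | Ad; A -> d | ff.
No unit productions to eliminate.
TERM: introduce C -> d, B -> f and substitute in every rule of length ≥2.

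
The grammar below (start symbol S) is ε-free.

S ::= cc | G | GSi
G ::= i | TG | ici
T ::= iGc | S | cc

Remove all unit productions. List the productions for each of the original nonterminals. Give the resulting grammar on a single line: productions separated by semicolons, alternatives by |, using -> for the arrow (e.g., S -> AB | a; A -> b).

S -> i | TG | cc | GSi | ici; G -> i | TG | ici; T -> i | TG | cc | GSi | iGc | ici

Unit productions: S->G, T->S.
Unit pairs (A ⇒* B via units): (S,G), (T,G), (T,S).
S: inherits non-unit rules of {G, S} → GSi | TG | cc | i | ici.
G: inherits non-unit rules of {G} → TG | i | ici.
T: inherits non-unit rules of {G, S, T} → GSi | TG | cc | i | iGc | ici.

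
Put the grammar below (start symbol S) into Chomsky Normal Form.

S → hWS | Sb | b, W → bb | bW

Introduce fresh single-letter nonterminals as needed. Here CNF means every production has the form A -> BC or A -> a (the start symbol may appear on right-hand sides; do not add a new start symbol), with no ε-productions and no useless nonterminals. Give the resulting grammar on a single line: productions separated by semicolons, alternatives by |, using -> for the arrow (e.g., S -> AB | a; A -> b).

S -> b | BC | SA; A -> b; B -> h; C -> WS; W -> AA | AW

No ε-productions.
No unit productions to eliminate.
TERM: introduce A -> b, B -> h and substitute in every rule of length ≥2.
BIN: S -> BWS becomes S -> BC, C -> WS.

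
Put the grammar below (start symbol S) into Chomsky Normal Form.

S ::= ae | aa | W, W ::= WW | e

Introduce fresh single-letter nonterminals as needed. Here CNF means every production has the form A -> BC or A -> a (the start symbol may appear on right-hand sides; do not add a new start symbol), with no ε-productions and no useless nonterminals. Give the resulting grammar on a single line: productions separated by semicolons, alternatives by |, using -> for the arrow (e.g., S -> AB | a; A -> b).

S -> e | AA | AB | WW; A -> a; B -> e; W -> e | WW

No ε-productions.
After unit-elimination: S -> e | WW | aa | ae; W -> e | WW.
TERM: introduce A -> a, B -> e and substitute in every rule of length ≥2.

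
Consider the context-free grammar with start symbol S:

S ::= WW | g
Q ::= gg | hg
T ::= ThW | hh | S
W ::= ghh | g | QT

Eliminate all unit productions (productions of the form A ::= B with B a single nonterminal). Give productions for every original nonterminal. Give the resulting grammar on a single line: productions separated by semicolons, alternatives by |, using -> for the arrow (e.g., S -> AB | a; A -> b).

Unit productions: T->S.
Unit pairs (A ⇒* B via units): (T,S).
S: inherits non-unit rules of {S} → WW | g.
Q: inherits non-unit rules of {Q} → gg | hg.
T: inherits non-unit rules of {S, T} → ThW | WW | g | hh.
W: inherits non-unit rules of {W} → QT | g | ghh.

S -> g | WW; Q -> gg | hg; T -> g | WW | hh | ThW; W -> g | QT | ghh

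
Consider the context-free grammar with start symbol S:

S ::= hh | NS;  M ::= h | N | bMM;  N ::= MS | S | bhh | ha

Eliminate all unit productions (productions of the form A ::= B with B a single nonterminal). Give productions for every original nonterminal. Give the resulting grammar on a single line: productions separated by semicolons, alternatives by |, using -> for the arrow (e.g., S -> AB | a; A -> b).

Unit productions: M->N, N->S.
Unit pairs (A ⇒* B via units): (M,N), (M,S), (N,S).
S: inherits non-unit rules of {S} → NS | hh.
M: inherits non-unit rules of {M, N, S} → MS | NS | bMM | bhh | h | ha | hh.
N: inherits non-unit rules of {N, S} → MS | NS | bhh | ha | hh.

S -> NS | hh; M -> h | MS | NS | ha | hh | bMM | bhh; N -> MS | NS | ha | hh | bhh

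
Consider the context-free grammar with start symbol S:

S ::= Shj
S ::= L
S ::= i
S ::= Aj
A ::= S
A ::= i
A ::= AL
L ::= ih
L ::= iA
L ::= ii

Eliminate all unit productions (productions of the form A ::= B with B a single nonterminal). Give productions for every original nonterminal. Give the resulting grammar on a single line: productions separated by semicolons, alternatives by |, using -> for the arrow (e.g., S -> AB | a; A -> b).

Unit productions: A->S, S->L.
Unit pairs (A ⇒* B via units): (A,L), (A,S), (S,L).
S: inherits non-unit rules of {L, S} → Aj | Shj | i | iA | ih | ii.
A: inherits non-unit rules of {A, L, S} → AL | Aj | Shj | i | iA | ih | ii.
L: inherits non-unit rules of {L} → iA | ih | ii.

S -> i | Aj | iA | ih | ii | Shj; A -> i | AL | Aj | iA | ih | ii | Shj; L -> iA | ih | ii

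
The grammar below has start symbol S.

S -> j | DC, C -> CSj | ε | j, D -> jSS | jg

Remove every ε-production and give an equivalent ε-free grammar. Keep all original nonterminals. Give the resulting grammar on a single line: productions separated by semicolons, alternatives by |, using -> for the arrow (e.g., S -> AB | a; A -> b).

Nullable set: {C}.
S -> DC: C nullable, giving D | DC.
Drop C -> ε.
C -> CSj: C nullable, giving CSj | Sj.
Unchanged (no nullable symbols): S -> j; C -> j; D -> jSS; D -> jg.

S -> D | j | DC; C -> j | Sj | CSj; D -> jg | jSS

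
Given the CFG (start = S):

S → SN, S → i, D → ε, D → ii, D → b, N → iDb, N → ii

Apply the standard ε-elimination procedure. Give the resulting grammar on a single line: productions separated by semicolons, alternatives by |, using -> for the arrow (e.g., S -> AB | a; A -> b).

S -> i | SN; D -> b | ii; N -> ib | ii | iDb

Nullable set: {D}.
Drop D -> ε.
N -> iDb: D nullable, giving iDb | ib.
Unchanged (no nullable symbols): S -> SN; S -> i; D -> b; D -> ii; N -> ii.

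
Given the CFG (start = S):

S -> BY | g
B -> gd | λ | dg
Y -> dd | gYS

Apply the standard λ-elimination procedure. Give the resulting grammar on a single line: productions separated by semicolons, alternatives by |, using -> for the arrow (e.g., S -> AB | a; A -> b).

Nullable set: {B}.
S -> BY: B nullable, giving BY | Y.
Drop B -> λ.
Unchanged (no nullable symbols): S -> g; B -> dg; B -> gd; Y -> dd; Y -> gYS.

S -> Y | g | BY; B -> dg | gd; Y -> dd | gYS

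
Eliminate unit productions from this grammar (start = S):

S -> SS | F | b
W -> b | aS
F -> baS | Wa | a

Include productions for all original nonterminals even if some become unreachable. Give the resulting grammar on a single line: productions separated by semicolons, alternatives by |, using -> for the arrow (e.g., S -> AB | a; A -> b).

Unit productions: S->F.
Unit pairs (A ⇒* B via units): (S,F).
S: inherits non-unit rules of {F, S} → SS | Wa | a | b | baS.
F: inherits non-unit rules of {F} → Wa | a | baS.
W: inherits non-unit rules of {W} → aS | b.

S -> a | b | SS | Wa | baS; F -> a | Wa | baS; W -> b | aS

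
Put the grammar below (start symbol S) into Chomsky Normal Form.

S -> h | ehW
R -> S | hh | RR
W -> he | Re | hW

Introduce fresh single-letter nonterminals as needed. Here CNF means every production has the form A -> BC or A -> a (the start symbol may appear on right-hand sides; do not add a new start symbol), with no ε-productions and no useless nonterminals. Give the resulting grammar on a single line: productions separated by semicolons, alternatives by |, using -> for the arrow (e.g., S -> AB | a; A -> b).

S -> h | AD; A -> e; B -> h; C -> BW; D -> BW; R -> h | AC | BB | RR; W -> BA | BW | RA

No ε-productions.
After unit-elimination: S -> h | ehW; R -> h | RR | hh | ehW; W -> Re | hW | he.
TERM: introduce A -> e, B -> h and substitute in every rule of length ≥2.
BIN: R -> ABW becomes R -> AC, C -> BW; S -> ABW becomes S -> AD, D -> BW.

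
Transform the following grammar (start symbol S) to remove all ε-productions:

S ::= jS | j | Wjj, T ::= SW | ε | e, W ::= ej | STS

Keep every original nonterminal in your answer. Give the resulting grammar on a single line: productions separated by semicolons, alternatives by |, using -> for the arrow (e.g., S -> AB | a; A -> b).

S -> j | jS | Wjj; T -> e | SW; W -> SS | ej | STS

Nullable set: {T}.
Drop T -> ε.
W -> STS: T nullable, giving SS | STS.
Unchanged (no nullable symbols): S -> Wjj; S -> j; S -> jS; T -> SW; T -> e; W -> ej.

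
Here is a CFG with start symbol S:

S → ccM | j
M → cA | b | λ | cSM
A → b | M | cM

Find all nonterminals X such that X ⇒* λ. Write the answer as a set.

Directly nullable (have an ε-rule): {M}.
A is nullable via A -> M (every symbol on the right is already known nullable).
Not nullable: S — each has a terminal in every rule's right-hand side or depends on a non-nullable symbol.

{A, M}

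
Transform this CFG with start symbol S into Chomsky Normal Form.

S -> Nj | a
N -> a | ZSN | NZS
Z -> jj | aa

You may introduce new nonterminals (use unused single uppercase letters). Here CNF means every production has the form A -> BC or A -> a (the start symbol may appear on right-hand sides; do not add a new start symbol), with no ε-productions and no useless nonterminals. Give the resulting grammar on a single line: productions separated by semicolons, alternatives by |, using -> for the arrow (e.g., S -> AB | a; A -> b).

No ε-productions.
No unit productions to eliminate.
TERM: introduce B -> a, A -> j and substitute in every rule of length ≥2.
BIN: N -> NZS becomes N -> NC, C -> ZS; N -> ZSN becomes N -> ZD, D -> SN.

S -> a | NA; A -> j; B -> a; C -> ZS; D -> SN; N -> a | NC | ZD; Z -> AA | BB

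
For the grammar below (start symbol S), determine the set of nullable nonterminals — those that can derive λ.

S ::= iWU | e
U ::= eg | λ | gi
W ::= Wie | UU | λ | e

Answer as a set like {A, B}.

Directly nullable (have an ε-rule): {U, W}.
Not nullable: S — each has a terminal in every rule's right-hand side or depends on a non-nullable symbol.

{U, W}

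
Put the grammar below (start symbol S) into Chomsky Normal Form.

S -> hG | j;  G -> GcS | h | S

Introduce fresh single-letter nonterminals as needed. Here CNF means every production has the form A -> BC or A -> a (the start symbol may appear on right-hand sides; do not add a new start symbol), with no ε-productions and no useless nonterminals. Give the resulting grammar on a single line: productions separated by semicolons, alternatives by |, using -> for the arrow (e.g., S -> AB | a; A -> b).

No ε-productions.
After unit-elimination: S -> j | hG; G -> h | j | hG | GcS.
TERM: introduce A -> c, B -> h and substitute in every rule of length ≥2.
BIN: G -> GAS becomes G -> GC, C -> AS.

S -> j | BG; A -> c; B -> h; C -> AS; G -> h | j | BG | GC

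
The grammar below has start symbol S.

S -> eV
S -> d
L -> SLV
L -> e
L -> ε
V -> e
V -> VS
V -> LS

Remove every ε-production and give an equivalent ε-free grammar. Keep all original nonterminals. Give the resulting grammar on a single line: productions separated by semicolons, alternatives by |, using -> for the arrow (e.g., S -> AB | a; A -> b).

Nullable set: {L}.
Drop L -> ε.
L -> SLV: L nullable, giving SLV | SV.
V -> LS: L nullable, giving LS | S.
Unchanged (no nullable symbols): S -> d; S -> eV; L -> e; V -> VS; V -> e.

S -> d | eV; L -> e | SV | SLV; V -> S | e | LS | VS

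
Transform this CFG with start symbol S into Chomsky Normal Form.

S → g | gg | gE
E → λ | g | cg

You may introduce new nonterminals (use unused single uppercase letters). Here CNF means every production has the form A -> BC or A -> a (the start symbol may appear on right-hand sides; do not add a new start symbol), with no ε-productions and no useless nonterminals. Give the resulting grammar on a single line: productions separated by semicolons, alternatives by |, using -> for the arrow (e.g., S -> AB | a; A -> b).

S -> g | BB | BE; A -> c; B -> g; E -> g | AB

Nullable: {E}; after ε-elimination: S -> g | gE | gg; E -> g | cg.
No unit productions to eliminate.
TERM: introduce A -> c, B -> g and substitute in every rule of length ≥2.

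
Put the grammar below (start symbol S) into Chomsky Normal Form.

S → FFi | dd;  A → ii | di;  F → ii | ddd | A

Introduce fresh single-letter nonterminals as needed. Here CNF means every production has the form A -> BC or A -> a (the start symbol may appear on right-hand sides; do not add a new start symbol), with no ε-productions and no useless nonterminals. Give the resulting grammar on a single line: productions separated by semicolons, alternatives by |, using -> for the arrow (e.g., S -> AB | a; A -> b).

No ε-productions.
After unit-elimination: S -> dd | FFi; A -> di | ii; F -> di | ii | ddd.
TERM: introduce B -> d, C -> i and substitute in every rule of length ≥2.
BIN: F -> BBB becomes F -> BD, D -> BB; S -> FFC becomes S -> FE, E -> FC.
Drop unreachable/unproductive: A.

S -> BB | FE; B -> d; C -> i; D -> BB; E -> FC; F -> BC | BD | CC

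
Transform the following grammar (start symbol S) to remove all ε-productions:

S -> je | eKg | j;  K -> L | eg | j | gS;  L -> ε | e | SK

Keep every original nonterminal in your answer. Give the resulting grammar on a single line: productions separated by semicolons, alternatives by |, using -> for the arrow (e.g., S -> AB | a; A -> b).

Nullable set: {K, L}.
S -> eKg: K nullable, giving eKg | eg.
K -> L: L nullable, giving L.
Drop L -> ε.
L -> SK: K nullable, giving S | SK.
Unchanged (no nullable symbols): S -> j; S -> je; K -> eg; K -> gS; K -> j; L -> e.

S -> j | eg | je | eKg; K -> L | j | eg | gS; L -> S | e | SK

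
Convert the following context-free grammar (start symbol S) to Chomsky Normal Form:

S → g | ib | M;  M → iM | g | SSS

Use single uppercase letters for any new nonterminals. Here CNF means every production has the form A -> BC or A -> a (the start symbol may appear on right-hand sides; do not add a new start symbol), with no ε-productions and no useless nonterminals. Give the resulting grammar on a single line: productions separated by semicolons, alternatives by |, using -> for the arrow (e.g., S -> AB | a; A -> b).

S -> g | AB | AM | SD; A -> i; B -> b; C -> SS; D -> SS; M -> g | AM | SC

No ε-productions.
After unit-elimination: S -> g | iM | ib | SSS; M -> g | iM | SSS.
TERM: introduce B -> b, A -> i and substitute in every rule of length ≥2.
BIN: M -> SSS becomes M -> SC, C -> SS; S -> SSS becomes S -> SD, D -> SS.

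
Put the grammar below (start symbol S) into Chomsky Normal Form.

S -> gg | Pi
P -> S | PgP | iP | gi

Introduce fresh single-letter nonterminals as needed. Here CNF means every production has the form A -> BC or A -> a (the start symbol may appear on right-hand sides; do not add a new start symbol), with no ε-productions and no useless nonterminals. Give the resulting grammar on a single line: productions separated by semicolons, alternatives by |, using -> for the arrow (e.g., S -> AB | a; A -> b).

No ε-productions.
After unit-elimination: S -> Pi | gg; P -> Pi | gg | gi | iP | PgP.
TERM: introduce A -> g, B -> i and substitute in every rule of length ≥2.
BIN: P -> PAP becomes P -> PC, C -> AP.

S -> AA | PB; A -> g; B -> i; C -> AP; P -> AA | AB | BP | PB | PC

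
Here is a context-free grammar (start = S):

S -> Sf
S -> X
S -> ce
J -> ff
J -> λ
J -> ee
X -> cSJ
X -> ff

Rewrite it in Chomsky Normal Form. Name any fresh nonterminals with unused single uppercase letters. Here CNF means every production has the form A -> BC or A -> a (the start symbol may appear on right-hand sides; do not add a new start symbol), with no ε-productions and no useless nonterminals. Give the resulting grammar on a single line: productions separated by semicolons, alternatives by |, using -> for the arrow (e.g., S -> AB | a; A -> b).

Nullable: {J}; after ε-elimination: S -> X | Sf | ce; J -> ee | ff; X -> cS | ff | cSJ.
After unit-elimination: S -> Sf | cS | ce | ff | cSJ; J -> ee | ff; X -> cS | ff | cSJ.
TERM: introduce C -> c, A -> e, B -> f and substitute in every rule of length ≥2.
BIN: S -> CSJ becomes S -> CD, D -> SJ; X -> CSJ becomes X -> CE, E -> SJ.
Drop unreachable/unproductive: X.

S -> BB | CA | CD | CS | SB; A -> e; B -> f; C -> c; D -> SJ; J -> AA | BB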